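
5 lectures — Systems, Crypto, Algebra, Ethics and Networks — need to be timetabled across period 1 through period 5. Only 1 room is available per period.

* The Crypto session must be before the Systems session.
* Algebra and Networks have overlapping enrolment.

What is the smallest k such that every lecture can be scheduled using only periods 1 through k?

5 periods

The precedence chain requires at least 2 distinct periods.
With at most 1 per period and 5 lectures, at least 5 periods are needed.
5 works (last occupied period: period 5): for example Systems -> period 2; Algebra -> period 3; Crypto -> period 1; Networks -> period 5; Ethics -> period 4.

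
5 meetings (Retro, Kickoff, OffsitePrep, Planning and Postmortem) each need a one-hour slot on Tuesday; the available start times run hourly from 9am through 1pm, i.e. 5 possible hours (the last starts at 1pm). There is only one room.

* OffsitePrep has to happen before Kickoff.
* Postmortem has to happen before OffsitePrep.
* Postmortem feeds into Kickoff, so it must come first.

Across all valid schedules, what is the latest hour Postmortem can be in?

Downstream work caps Postmortem at 11am.
Postmortem at 11am is achievable: Kickoff in 1pm, Retro in 9am, Postmortem in 11am, Planning in 10am, OffsitePrep in 12pm.

11am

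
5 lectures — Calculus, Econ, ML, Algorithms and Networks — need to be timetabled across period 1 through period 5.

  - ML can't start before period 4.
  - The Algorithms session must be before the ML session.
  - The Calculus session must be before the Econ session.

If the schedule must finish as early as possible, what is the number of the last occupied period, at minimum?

4

The precedence chain requires at least 2 distinct periods.
ML can't be placed before period 4, so the schedule must run through at least period 4.
4 works (last occupied period: period 4): for example ML=period 4, Algorithms=period 1, Networks=period 1, Calculus=period 1, Econ=period 2.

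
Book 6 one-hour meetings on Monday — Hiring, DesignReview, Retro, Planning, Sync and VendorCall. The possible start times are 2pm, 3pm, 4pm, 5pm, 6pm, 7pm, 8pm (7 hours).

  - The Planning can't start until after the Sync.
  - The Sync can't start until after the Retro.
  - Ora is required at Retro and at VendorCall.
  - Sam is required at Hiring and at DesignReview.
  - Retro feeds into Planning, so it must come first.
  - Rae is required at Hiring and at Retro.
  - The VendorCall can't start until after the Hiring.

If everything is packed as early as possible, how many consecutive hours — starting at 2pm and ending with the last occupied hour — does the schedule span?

The precedence chain requires at least 3 distinct hours.
3 works (last occupied hour: 4pm): for example VendorCall=4pm, Retro=2pm, DesignReview=2pm, Sync=3pm, Hiring=3pm, Planning=4pm.

3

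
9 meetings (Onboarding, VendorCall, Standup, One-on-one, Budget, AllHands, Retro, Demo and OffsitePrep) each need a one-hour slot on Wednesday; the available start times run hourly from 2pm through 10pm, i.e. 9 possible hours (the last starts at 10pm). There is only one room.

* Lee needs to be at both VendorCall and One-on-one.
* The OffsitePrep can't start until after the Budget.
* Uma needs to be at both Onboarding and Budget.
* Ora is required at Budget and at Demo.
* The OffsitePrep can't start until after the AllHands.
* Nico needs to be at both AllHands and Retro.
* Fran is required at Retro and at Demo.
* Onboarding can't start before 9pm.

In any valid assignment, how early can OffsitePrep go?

Precedence pushes OffsitePrep to at least 3pm.
OffsitePrep at 4pm is achievable: Onboarding=9pm; One-on-one=7pm; AllHands=3pm; VendorCall=5pm; Standup=6pm; Budget=2pm; OffsitePrep=4pm; Demo=10pm; Retro=8pm.
Nothing earlier works — the conflict and capacity constraints rule out every hour before 4pm.

4pm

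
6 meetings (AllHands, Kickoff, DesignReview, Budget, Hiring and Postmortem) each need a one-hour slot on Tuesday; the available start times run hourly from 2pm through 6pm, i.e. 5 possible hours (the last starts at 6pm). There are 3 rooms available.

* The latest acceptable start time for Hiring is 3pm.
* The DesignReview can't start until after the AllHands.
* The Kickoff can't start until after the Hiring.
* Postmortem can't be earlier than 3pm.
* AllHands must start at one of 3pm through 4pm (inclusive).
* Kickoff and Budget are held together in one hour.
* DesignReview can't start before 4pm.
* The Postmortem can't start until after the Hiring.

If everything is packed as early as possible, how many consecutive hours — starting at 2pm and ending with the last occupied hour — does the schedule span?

The precedence chain requires at least 2 distinct hours.
With at most 3 per hour and 6 meetings, at least 2 hours are needed.
DesignReview can't be placed before 4pm — that is hour 3 counting from 2pm — so the schedule must run through at least 3 hours.
3 works (last occupied hour: 4pm): for example DesignReview=4pm, Budget=4pm, Postmortem=3pm, Hiring=2pm, AllHands=3pm, Kickoff=4pm.

3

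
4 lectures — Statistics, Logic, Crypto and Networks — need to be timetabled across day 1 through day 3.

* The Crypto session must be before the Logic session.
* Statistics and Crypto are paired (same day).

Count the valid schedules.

Splitting on Statistics: it can be day 1 (6), day 2 (3). Listing each branch's schedules as (Logic, Crypto, Networks) by day number:
Statistics=day 1: (2,1,1) (2,1,2) (2,1,3) (3,1,1) (3,1,2) (3,1,3) — 6.
Statistics=day 2: (3,2,1) (3,2,2) (3,2,3) — 3.
Summing: 6 + 3 = 9.

9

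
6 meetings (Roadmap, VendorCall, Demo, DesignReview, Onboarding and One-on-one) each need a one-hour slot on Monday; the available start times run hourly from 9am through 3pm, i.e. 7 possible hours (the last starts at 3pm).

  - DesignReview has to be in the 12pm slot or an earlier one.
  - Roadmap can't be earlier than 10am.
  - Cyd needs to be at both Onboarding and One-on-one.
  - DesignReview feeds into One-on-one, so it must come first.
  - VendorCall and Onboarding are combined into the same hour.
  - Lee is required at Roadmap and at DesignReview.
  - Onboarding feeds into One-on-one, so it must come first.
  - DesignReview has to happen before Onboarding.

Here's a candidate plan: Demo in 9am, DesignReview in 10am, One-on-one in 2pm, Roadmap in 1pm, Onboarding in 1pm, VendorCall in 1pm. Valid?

Valid

Lee is required at Roadmap and at DesignReview — holds.
DesignReview has to happen before Onboarding — holds.
VendorCall and Onboarding are combined into the same hour — holds.
DesignReview has to be in the 12pm slot or an earlier one — holds.
Onboarding feeds into One-on-one, so it must come first — holds.
Cyd needs to be at both Onboarding and One-on-one — holds.
DesignReview feeds into One-on-one, so it must come first — holds.
Roadmap can't be earlier than 10am — holds.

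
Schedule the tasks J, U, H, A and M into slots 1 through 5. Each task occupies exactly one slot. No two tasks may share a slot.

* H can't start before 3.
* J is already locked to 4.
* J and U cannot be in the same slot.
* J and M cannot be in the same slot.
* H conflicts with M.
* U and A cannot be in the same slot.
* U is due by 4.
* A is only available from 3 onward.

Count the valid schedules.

Enumerating: J=4, A=5, M=2, H=3, U=1 | A=5; M=1; U=2; J=4; H=3 | U in 1; H in 5; A in 3; M in 2; J in 4 | H -> 5, M -> 1, J -> 4, U -> 2, A -> 3.

4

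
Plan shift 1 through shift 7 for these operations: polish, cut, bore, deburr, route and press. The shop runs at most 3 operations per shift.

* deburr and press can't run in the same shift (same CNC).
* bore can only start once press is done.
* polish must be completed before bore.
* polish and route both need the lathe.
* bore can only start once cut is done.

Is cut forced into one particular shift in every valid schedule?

cut can be shift 1 (e.g. bore=shift 2, polish=shift 1, deburr=shift 2, cut=shift 1, press=shift 1, route=shift 2) or shift 2 (e.g. press=shift 1, route=shift 2, deburr=shift 2, bore=shift 3, cut=shift 2, polish=shift 1).

No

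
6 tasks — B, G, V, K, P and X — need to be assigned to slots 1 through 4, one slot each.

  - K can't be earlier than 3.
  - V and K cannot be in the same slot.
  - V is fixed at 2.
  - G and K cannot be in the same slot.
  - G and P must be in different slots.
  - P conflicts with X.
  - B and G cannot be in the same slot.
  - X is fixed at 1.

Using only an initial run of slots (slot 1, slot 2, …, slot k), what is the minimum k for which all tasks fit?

3 slots

K can't be placed before 3, so the schedule must run through at least slot 3.
3 works (last occupied slot: 3): for example X=1; P=3; V=2; B=1; G=2; K=3.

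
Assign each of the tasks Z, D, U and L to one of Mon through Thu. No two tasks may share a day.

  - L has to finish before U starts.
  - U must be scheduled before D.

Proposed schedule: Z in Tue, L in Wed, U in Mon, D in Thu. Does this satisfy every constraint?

U must be scheduled before D — holds.
No two tasks may share a day — holds.
L has to finish before U starts — violated.

Invalid. L has to finish before U starts.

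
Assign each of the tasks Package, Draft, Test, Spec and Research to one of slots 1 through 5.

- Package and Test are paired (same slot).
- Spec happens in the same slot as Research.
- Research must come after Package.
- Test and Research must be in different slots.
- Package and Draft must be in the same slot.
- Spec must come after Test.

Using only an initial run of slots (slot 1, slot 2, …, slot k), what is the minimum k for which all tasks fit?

The precedence chain requires at least 2 distinct slots.
2 works (last occupied slot: 2): for example Spec=2, Package=1, Draft=1, Test=1, Research=2.

2 slots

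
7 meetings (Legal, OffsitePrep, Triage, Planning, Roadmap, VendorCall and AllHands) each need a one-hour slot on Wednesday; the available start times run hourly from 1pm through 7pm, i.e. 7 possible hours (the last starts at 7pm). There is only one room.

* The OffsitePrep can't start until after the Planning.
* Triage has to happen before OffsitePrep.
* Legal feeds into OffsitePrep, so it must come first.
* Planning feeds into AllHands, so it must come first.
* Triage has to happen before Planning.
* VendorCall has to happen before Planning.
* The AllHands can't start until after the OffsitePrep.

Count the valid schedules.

Splitting on Legal: it can be 1pm (12), 2pm (12), 3pm (12), 4pm (12), 5pm (8). Listing each branch's schedules as (OffsitePrep, Triage, Planning, Roadmap, VendorCall, AllHands):
Legal=1pm: (5pm,2pm,4pm,6pm,3pm,7pm) (5pm,2pm,4pm,7pm,3pm,6pm) (5pm,3pm,4pm,6pm,2pm,7pm) (5pm,3pm,4pm,7pm,2pm,6pm) (6pm,2pm,4pm,5pm,3pm,7pm) (6pm,2pm,5pm,3pm,4pm,7pm) (6pm,2pm,5pm,4pm,3pm,7pm) (6pm,3pm,4pm,5pm,2pm,7pm) (6pm,3pm,5pm,2pm,4pm,7pm) (6pm,3pm,5pm,4pm,2pm,7pm) (6pm,4pm,5pm,2pm,3pm,7pm) (6pm,4pm,5pm,3pm,2pm,7pm) — 12.
Legal=2pm: (5pm,1pm,4pm,6pm,3pm,7pm) (5pm,1pm,4pm,7pm,3pm,6pm) (5pm,3pm,4pm,6pm,1pm,7pm) (5pm,3pm,4pm,7pm,1pm,6pm) (6pm,1pm,4pm,5pm,3pm,7pm) (6pm,1pm,5pm,3pm,4pm,7pm) (6pm,1pm,5pm,4pm,3pm,7pm) (6pm,3pm,4pm,5pm,1pm,7pm) (6pm,3pm,5pm,1pm,4pm,7pm) (6pm,3pm,5pm,4pm,1pm,7pm) (6pm,4pm,5pm,1pm,3pm,7pm) (6pm,4pm,5pm,3pm,1pm,7pm) — 12.
Legal=3pm: (5pm,1pm,4pm,6pm,2pm,7pm) (5pm,1pm,4pm,7pm,2pm,6pm) (5pm,2pm,4pm,6pm,1pm,7pm) (5pm,2pm,4pm,7pm,1pm,6pm) (6pm,1pm,4pm,5pm,2pm,7pm) (6pm,1pm,5pm,2pm,4pm,7pm) (6pm,1pm,5pm,4pm,2pm,7pm) (6pm,2pm,4pm,5pm,1pm,7pm) (6pm,2pm,5pm,1pm,4pm,7pm) (6pm,2pm,5pm,4pm,1pm,7pm) (6pm,4pm,5pm,1pm,2pm,7pm) (6pm,4pm,5pm,2pm,1pm,7pm) — 12.
Legal=4pm: (5pm,1pm,3pm,6pm,2pm,7pm) (5pm,1pm,3pm,7pm,2pm,6pm) (5pm,2pm,3pm,6pm,1pm,7pm) (5pm,2pm,3pm,7pm,1pm,6pm) (6pm,1pm,3pm,5pm,2pm,7pm) (6pm,1pm,5pm,2pm,3pm,7pm) (6pm,1pm,5pm,3pm,2pm,7pm) (6pm,2pm,3pm,5pm,1pm,7pm) (6pm,2pm,5pm,1pm,3pm,7pm) (6pm,2pm,5pm,3pm,1pm,7pm) (6pm,3pm,5pm,1pm,2pm,7pm) (6pm,3pm,5pm,2pm,1pm,7pm) — 12.
Legal=5pm: (6pm,1pm,3pm,4pm,2pm,7pm) (6pm,1pm,4pm,2pm,3pm,7pm) (6pm,1pm,4pm,3pm,2pm,7pm) (6pm,2pm,3pm,4pm,1pm,7pm) (6pm,2pm,4pm,1pm,3pm,7pm) (6pm,2pm,4pm,3pm,1pm,7pm) (6pm,3pm,4pm,1pm,2pm,7pm) (6pm,3pm,4pm,2pm,1pm,7pm) — 8.
Summing: 12 + 12 + 12 + 12 + 8 = 56.

56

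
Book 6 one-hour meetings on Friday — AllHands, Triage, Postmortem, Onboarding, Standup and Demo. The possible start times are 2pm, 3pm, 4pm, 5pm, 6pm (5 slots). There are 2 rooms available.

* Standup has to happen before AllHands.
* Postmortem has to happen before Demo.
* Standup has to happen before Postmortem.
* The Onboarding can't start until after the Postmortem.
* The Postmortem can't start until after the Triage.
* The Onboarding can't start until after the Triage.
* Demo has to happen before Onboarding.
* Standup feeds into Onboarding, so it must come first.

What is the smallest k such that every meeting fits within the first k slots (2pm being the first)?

4

The precedence chain requires at least 4 distinct slots.
With at most 2 per slot and 6 meetings, at least 3 slots are needed.
4 works (last occupied slot: 5pm): for example Triage in 2pm, Standup in 2pm, Onboarding in 5pm, Demo in 4pm, AllHands in 3pm, Postmortem in 3pm.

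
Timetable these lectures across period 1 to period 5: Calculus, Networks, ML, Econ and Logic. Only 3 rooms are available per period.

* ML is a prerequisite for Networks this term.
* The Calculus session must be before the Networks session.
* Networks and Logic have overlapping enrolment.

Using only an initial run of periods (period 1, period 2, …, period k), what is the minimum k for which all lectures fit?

2

The precedence chain requires at least 2 distinct periods.
With at most 3 per period and 5 lectures, at least 2 periods are needed.
2 works (last occupied period: period 2): for example Networks=period 2, Logic=period 1, Econ=period 2, Calculus=period 1, ML=period 1.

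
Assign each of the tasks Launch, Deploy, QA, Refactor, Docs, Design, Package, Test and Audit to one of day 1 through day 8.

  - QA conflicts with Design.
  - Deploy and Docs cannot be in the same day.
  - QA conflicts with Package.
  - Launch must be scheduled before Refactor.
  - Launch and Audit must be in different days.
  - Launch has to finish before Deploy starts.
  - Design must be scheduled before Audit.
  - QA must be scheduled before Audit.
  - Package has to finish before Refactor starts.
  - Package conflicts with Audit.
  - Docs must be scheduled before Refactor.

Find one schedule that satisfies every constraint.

Launch=day 1, Design=day 1, QA=day 2, Audit=day 3, Docs=day 1, Test=day 1, Refactor=day 2, Deploy=day 2, Package=day 1

Checking: Docs(day 1) before Refactor(day 2); Design(day 1) before Audit(day 3); QA(day 2) before Audit(day 3); Package(day 1) before Refactor(day 2); Launch(day 1) before Deploy(day 2); Launch(day 1) before Refactor(day 2); QA(day 2) != Package(day 1); Deploy(day 2) != Docs(day 1); Launch(day 1) != Audit(day 3); QA(day 2) != Design(day 1); Package(day 1) != Audit(day 3).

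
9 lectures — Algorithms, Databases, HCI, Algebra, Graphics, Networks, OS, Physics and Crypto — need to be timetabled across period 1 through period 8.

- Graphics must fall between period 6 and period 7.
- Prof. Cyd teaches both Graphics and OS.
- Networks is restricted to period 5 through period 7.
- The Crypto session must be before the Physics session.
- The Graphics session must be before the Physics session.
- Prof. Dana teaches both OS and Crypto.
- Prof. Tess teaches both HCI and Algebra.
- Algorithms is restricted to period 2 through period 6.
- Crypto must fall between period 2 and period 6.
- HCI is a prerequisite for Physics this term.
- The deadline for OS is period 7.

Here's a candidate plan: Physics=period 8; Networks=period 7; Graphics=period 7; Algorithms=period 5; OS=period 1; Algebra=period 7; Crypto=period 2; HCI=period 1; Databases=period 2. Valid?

Valid

Networks is restricted to period 5 through period 7 — holds.
The Graphics session must be before the Physics session — holds.
Prof. Dana teaches both OS and Crypto — holds.
Crypto must fall between period 2 and period 6 — holds.
The deadline for OS is period 7 — holds.
The Crypto session must be before the Physics session — holds.
Prof. Cyd teaches both Graphics and OS — holds.
Graphics must fall between period 6 and period 7 — holds.
HCI is a prerequisite for Physics this term — holds.
Prof. Tess teaches both HCI and Algebra — holds.
Algorithms is restricted to period 2 through period 6 — holds.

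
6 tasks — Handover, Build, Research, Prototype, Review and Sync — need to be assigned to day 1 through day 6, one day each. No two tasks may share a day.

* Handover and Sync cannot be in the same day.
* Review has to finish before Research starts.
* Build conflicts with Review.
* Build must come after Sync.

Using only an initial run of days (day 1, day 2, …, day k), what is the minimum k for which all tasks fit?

The precedence chain requires at least 2 distinct days.
With at most 1 per day and 6 tasks, at least 6 days are needed.
6 works (last occupied day: day 6): for example Review -> day 3, Prototype -> day 6, Build -> day 2, Handover -> day 5, Sync -> day 1, Research -> day 4.

6 days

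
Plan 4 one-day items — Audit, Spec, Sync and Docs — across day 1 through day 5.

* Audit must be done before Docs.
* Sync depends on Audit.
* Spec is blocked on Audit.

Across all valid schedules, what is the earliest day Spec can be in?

day 2

Precedence pushes Spec to at least day 2.
Spec at day 2 is achievable: Sync in day 2, Spec in day 2, Audit in day 1, Docs in day 2.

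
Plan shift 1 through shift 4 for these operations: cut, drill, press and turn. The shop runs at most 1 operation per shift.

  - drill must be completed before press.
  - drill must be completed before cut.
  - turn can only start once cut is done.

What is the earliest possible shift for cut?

Precedence pushes cut to at least shift 2; downstream work caps cut at shift 3.
cut at shift 2 is achievable: press=shift 3; cut=shift 2; drill=shift 1; turn=shift 4.

shift 2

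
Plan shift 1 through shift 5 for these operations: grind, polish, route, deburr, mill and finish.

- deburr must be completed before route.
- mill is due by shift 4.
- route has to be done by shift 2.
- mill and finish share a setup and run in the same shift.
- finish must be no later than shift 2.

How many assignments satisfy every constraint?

50

Splitting on grind: it can be shift 1 (10), shift 2 (10), shift 3 (10), shift 4 (10), shift 5 (10). Listing each branch's schedules as (polish, route, deburr, mill, finish) by shift number:
grind=shift 1: (1,2,1,1,1) (1,2,1,2,2) (2,2,1,1,1) (2,2,1,2,2) (3,2,1,1,1) (3,2,1,2,2) (4,2,1,1,1) (4,2,1,2,2) (5,2,1,1,1) (5,2,1,2,2) — 10.
grind=shift 2: (1,2,1,1,1) (1,2,1,2,2) (2,2,1,1,1) (2,2,1,2,2) (3,2,1,1,1) (3,2,1,2,2) (4,2,1,1,1) (4,2,1,2,2) (5,2,1,1,1) (5,2,1,2,2) — 10.
grind=shift 3: (1,2,1,1,1) (1,2,1,2,2) (2,2,1,1,1) (2,2,1,2,2) (3,2,1,1,1) (3,2,1,2,2) (4,2,1,1,1) (4,2,1,2,2) (5,2,1,1,1) (5,2,1,2,2) — 10.
grind=shift 4: (1,2,1,1,1) (1,2,1,2,2) (2,2,1,1,1) (2,2,1,2,2) (3,2,1,1,1) (3,2,1,2,2) (4,2,1,1,1) (4,2,1,2,2) (5,2,1,1,1) (5,2,1,2,2) — 10.
grind=shift 5: (1,2,1,1,1) (1,2,1,2,2) (2,2,1,1,1) (2,2,1,2,2) (3,2,1,1,1) (3,2,1,2,2) (4,2,1,1,1) (4,2,1,2,2) (5,2,1,1,1) (5,2,1,2,2) — 10.
Summing: 10 + 10 + 10 + 10 + 10 = 50.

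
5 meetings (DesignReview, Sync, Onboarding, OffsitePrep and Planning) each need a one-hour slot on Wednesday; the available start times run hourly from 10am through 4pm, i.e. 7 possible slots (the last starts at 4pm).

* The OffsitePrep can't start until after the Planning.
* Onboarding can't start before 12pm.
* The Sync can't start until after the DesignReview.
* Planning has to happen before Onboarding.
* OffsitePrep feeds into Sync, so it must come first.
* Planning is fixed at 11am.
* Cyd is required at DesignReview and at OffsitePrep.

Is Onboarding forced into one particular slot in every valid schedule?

Onboarding can be 12pm (e.g. Sync=1pm, OffsitePrep=12pm, Planning=11am, Onboarding=12pm, DesignReview=10am) or 1pm (e.g. OffsitePrep -> 12pm; Sync -> 1pm; Onboarding -> 1pm; Planning -> 11am; DesignReview -> 10am).

No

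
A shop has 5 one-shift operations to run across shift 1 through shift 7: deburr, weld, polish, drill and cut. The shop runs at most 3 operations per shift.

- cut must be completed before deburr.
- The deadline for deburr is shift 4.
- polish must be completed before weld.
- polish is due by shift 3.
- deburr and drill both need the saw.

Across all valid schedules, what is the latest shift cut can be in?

shift 3

Downstream work caps cut at shift 3.
cut at shift 3 is achievable: drill -> shift 1; deburr -> shift 4; weld -> shift 2; polish -> shift 1; cut -> shift 3.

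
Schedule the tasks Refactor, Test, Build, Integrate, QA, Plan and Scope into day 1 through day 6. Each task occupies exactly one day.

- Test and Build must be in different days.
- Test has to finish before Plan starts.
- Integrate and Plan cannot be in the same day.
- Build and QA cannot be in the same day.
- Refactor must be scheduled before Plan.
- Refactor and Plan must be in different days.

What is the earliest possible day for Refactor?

day 1

Downstream work caps Refactor at day 5.
Refactor at day 1 is achievable: Refactor -> day 1, Build -> day 2, Plan -> day 2, Test -> day 1, Scope -> day 1, Integrate -> day 1, QA -> day 1.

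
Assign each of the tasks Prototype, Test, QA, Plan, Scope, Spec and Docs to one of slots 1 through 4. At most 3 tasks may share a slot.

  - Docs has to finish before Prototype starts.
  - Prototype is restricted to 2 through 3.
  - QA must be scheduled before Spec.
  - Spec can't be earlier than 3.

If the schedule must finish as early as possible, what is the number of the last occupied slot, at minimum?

3

The precedence chain requires at least 2 distinct slots.
With at most 3 per slot and 7 tasks, at least 3 slots are needed.
Spec can't be placed before 3, so the schedule must run through at least slot 3.
3 works (last occupied slot: 3): for example Test=1, QA=1, Scope=2, Spec=3, Plan=2, Prototype=2, Docs=1.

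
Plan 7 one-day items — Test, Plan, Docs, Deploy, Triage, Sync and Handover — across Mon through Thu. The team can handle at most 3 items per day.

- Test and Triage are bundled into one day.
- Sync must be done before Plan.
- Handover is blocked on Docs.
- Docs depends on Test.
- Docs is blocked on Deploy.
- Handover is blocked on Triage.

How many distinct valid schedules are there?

24

Splitting on Test: it can be Mon (15), Tue (9). Listing each branch's schedules as (Plan, Docs, Deploy, Triage, Sync, Handover):
Test=Mon: (Tue,Wed,Tue,Mon,Mon,Thu) (Wed,Tue,Mon,Mon,Tue,Wed) (Wed,Tue,Mon,Mon,Tue,Thu) (Wed,Wed,Mon,Mon,Tue,Thu) (Wed,Wed,Tue,Mon,Mon,Thu) (Wed,Wed,Tue,Mon,Tue,Thu) (Thu,Tue,Mon,Mon,Tue,Wed) (Thu,Tue,Mon,Mon,Tue,Thu) (Thu,Tue,Mon,Mon,Wed,Wed) (Thu,Tue,Mon,Mon,Wed,Thu) (Thu,Wed,Mon,Mon,Tue,Thu) (Thu,Wed,Mon,Mon,Wed,Thu) (Thu,Wed,Tue,Mon,Mon,Thu) (Thu,Wed,Tue,Mon,Tue,Thu) (Thu,Wed,Tue,Mon,Wed,Thu) — 15.
Test=Tue: (Tue,Wed,Mon,Tue,Mon,Thu) (Wed,Wed,Mon,Tue,Mon,Thu) (Wed,Wed,Mon,Tue,Tue,Thu) (Wed,Wed,Tue,Tue,Mon,Thu) (Thu,Wed,Mon,Tue,Mon,Thu) (Thu,Wed,Mon,Tue,Tue,Thu) (Thu,Wed,Mon,Tue,Wed,Thu) (Thu,Wed,Tue,Tue,Mon,Thu) (Thu,Wed,Tue,Tue,Wed,Thu) — 9.
Summing: 15 + 9 = 24.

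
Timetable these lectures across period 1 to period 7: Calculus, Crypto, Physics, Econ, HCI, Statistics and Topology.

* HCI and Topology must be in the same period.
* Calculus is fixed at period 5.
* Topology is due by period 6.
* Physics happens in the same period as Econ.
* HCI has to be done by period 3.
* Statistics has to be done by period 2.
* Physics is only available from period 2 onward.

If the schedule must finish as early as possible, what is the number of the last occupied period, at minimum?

5

Calculus can't be placed before period 5, so the schedule must run through at least period 5.
5 works (last occupied period: period 5): for example Calculus in period 5, Statistics in period 1, HCI in period 1, Physics in period 2, Topology in period 1, Econ in period 2, Crypto in period 1.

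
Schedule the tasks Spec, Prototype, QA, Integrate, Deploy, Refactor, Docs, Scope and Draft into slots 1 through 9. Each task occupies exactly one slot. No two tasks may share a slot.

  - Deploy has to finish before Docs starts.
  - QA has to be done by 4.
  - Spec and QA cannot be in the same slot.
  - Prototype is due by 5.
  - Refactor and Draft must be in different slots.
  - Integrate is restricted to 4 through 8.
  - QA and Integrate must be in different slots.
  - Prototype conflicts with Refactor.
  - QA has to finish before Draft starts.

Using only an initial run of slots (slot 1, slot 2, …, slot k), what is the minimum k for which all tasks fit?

9 slots

The precedence chain requires at least 2 distinct slots.
With at most 1 per slot and 9 tasks, at least 9 slots are needed.
Integrate can't be placed before 4, so the schedule must run through at least slot 4.
9 works (last occupied slot: 9): for example Integrate -> 4, Draft -> 6, Prototype -> 2, Refactor -> 8, Docs -> 5, QA -> 1, Spec -> 7, Scope -> 9, Deploy -> 3.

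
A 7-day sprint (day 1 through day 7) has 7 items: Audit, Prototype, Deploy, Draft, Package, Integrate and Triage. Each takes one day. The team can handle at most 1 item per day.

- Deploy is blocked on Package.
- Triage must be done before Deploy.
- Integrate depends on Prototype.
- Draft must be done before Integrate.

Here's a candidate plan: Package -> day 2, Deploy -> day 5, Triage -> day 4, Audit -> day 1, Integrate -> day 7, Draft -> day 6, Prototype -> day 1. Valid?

Triage must be done before Deploy — holds.
Deploy is blocked on Package — holds.
The team can handle at most 1 item per day — violated.
Draft must be done before Integrate — holds.
Integrate depends on Prototype — holds.

No — it violates: The team can handle at most 1 item per day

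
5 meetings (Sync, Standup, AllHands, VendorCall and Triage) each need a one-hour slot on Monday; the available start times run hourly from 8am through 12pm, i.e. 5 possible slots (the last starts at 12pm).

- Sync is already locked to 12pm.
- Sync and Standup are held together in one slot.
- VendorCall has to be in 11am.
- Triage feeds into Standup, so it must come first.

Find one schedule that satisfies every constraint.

Triage in 8am; AllHands in 8am; Sync in 12pm; Standup in 12pm; VendorCall in 11am

Checking: Triage(8am) before Standup(12pm); Sync = Standup = 12pm; VendorCall=11am in [11am,11am]; Sync=12pm in [12pm,12pm].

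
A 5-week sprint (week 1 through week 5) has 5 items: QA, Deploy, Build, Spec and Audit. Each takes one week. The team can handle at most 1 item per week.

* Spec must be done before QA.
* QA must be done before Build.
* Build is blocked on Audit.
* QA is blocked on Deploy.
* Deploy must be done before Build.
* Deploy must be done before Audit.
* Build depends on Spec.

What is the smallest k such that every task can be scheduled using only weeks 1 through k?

5 weeks

The precedence chain requires at least 3 distinct weeks.
With at most 1 per week and 5 tasks, at least 5 weeks are needed.
5 works (last occupied week: week 5): for example Audit=week 4, QA=week 3, Spec=week 2, Build=week 5, Deploy=week 1.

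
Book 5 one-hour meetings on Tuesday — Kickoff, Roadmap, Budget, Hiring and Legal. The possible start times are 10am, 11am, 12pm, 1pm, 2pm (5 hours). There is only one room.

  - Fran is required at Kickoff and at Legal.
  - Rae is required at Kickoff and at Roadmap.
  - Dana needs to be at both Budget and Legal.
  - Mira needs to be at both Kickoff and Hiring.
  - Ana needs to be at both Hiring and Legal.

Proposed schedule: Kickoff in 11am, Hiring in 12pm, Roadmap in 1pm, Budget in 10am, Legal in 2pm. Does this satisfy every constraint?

Yes, all constraints hold

Rae is required at Kickoff and at Roadmap — holds.
Ana needs to be at both Hiring and Legal — holds.
Fran is required at Kickoff and at Legal — holds.
Mira needs to be at both Kickoff and Hiring — holds.
Dana needs to be at both Budget and Legal — holds.
There is only one room — holds.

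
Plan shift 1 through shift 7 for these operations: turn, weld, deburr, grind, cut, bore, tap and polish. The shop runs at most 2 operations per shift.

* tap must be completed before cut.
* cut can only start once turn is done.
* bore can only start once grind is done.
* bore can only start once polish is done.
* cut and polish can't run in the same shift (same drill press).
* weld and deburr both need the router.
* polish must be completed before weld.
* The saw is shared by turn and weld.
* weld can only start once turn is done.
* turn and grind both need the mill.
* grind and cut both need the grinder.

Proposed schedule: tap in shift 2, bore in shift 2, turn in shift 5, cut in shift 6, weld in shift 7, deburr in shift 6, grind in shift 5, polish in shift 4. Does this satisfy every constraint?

No — it violates: bore can only start once grind is done

bore can only start once polish is done — violated.
polish must be completed before weld — holds.
tap must be completed before cut — holds.
weld can only start once turn is done — holds.
weld and deburr both need the router — holds.
bore can only start once grind is done — violated.
cut and polish can't run in the same shift (same drill press) — holds.
cut can only start once turn is done — holds.
turn and grind both need the mill — violated.
The shop runs at most 2 operations per shift — holds.
The saw is shared by turn and weld — holds.
grind and cut both need the grinder — holds.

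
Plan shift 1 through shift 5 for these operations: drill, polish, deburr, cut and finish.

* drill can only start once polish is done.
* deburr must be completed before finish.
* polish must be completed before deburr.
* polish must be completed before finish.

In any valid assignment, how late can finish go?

Precedence pushes finish to at least shift 3.
finish at shift 5 is achievable: finish=shift 5, deburr=shift 2, polish=shift 1, cut=shift 1, drill=shift 2.

shift 5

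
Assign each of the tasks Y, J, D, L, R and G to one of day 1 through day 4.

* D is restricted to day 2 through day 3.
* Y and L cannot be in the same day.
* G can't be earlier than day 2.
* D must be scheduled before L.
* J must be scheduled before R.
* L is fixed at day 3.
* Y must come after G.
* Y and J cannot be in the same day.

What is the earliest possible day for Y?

Precedence pushes Y to at least day 3.
Y at day 4 is achievable: Y=day 4, D=day 2, L=day 3, G=day 2, J=day 1, R=day 2.
Nothing earlier works — the conflict constraints rule out every day before day 4.

day 4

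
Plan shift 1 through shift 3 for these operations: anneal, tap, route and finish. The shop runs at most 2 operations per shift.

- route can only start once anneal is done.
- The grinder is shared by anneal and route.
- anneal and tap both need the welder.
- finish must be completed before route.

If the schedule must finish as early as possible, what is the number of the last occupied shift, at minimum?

The precedence chain requires at least 2 distinct shifts.
With at most 2 per shift and 4 operations, at least 2 shifts are needed.
2 works (last occupied shift: shift 2): for example anneal -> shift 1; route -> shift 2; tap -> shift 2; finish -> shift 1.

shift 2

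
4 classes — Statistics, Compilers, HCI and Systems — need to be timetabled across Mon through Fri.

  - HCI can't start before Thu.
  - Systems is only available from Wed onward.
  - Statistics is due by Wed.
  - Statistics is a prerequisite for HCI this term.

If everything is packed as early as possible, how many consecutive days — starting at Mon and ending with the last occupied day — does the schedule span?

4

The precedence chain requires at least 2 distinct days.
HCI can't be placed before Thu — that is day 4 counting from Mon — so the schedule must run through at least 4 days.
4 works (last occupied day: Thu): for example HCI in Thu; Compilers in Mon; Systems in Wed; Statistics in Mon.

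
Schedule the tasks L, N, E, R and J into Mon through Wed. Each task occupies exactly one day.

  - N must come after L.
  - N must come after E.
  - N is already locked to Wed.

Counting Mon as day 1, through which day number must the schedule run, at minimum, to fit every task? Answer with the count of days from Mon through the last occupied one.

The precedence chain requires at least 2 distinct days.
N can't be placed before Wed — that is day 3 counting from Mon — so the schedule must run through at least 3 days.
3 works (last occupied day: Wed): for example E in Mon, J in Mon, L in Mon, R in Mon, N in Wed.

3 days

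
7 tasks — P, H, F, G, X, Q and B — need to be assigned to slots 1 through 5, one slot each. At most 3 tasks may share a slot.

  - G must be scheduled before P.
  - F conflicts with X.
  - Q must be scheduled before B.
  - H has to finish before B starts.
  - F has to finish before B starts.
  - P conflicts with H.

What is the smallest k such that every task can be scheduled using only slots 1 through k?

The precedence chain requires at least 2 distinct slots.
With at most 3 per slot and 7 tasks, at least 3 slots are needed.
3 works (last occupied slot: 3): for example B -> 2, H -> 1, G -> 2, Q -> 1, X -> 2, P -> 3, F -> 1.

3 slots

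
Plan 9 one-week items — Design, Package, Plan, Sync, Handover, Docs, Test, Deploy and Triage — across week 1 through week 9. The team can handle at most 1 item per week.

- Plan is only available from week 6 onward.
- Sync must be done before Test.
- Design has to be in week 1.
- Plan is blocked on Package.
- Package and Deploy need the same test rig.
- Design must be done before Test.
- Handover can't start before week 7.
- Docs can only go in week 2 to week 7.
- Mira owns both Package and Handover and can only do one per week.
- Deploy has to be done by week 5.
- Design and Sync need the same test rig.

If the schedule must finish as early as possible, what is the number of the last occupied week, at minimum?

The precedence chain requires at least 2 distinct weeks.
With at most 1 per week and 9 tasks, at least 9 weeks are needed.
Handover can't be placed before week 7, so the schedule must run through at least week 7.
9 works (last occupied week: week 9): for example Package in week 4, Sync in week 5, Triage in week 9, Deploy in week 2, Handover in week 7, Docs in week 3, Design in week 1, Plan in week 6, Test in week 8.

9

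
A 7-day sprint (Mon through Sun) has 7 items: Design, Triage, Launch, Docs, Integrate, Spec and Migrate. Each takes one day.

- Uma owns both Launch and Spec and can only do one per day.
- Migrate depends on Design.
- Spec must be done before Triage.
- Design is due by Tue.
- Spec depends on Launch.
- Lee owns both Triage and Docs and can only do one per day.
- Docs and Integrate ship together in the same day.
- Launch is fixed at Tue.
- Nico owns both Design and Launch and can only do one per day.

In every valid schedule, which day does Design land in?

Design's window is Mon–Tue.
Launch is fixed at Tue, and Design can't share a day with Launch.
So Design must be Mon.

Mon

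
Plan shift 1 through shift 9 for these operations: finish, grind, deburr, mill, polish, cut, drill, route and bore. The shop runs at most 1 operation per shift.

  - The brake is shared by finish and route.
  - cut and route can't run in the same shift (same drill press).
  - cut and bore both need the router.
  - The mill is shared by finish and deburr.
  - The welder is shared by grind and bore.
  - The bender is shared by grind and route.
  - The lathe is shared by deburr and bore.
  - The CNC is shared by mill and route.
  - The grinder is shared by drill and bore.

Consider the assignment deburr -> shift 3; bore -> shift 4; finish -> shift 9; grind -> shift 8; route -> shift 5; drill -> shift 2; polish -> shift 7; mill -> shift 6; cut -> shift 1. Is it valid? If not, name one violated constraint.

Yes, all constraints hold

The brake is shared by finish and route — holds.
The CNC is shared by mill and route — holds.
The grinder is shared by drill and bore — holds.
cut and route can't run in the same shift (same drill press) — holds.
cut and bore both need the router — holds.
The welder is shared by grind and bore — holds.
The mill is shared by finish and deburr — holds.
The bender is shared by grind and route — holds.
The shop runs at most 1 operation per shift — holds.
The lathe is shared by deburr and bore — holds.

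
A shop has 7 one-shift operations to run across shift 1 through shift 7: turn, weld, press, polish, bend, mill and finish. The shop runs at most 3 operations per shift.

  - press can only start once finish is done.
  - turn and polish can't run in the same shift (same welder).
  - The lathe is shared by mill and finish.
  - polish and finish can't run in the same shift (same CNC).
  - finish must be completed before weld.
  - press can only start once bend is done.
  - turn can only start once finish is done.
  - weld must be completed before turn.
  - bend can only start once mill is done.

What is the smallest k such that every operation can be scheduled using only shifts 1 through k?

The precedence chain requires at least 3 distinct shifts.
With at most 3 per shift and 7 operations, at least 3 shifts are needed.
Could 3 shifts be enough, i.e. nothing placed later than shift 3? No: bend must come after mill (at shift 1 or later) → {shift 2, shift 3}; mill must come before bend (at shift 3 or earlier) → {shift 1, shift 2}; press must come after bend (at shift 2 or later) → {shift 3}; bend must come before press (at shift 3 or earlier) → {shift 2}; turn must come after finish (at shift 1 or later) → {shift 2, shift 3}; finish must come before turn (at shift 3 or earlier) → {shift 1, shift 2}; weld must come after finish (at shift 1 or later) → {shift 2, shift 3}; turn must come after weld (at shift 2 or later) → {shift 3}; weld must come before turn (at shift 3 or earlier) → {shift 2}; mill must come before bend (at shift 2 or earlier) → {shift 1}; finish must come before weld (at shift 2 or earlier) → {shift 1}; finish can't share with mill (shift 1) → nothing is left.
So 3 shifts is not enough.
4 works (last occupied shift: shift 4): for example mill -> shift 2; press -> shift 4; bend -> shift 3; finish -> shift 1; weld -> shift 2; polish -> shift 2; turn -> shift 3.

4 shifts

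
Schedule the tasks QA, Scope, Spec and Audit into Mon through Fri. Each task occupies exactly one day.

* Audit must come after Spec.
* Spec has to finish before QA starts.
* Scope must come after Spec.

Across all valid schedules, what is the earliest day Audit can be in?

Precedence pushes Audit to at least Tue.
Audit at Tue is achievable: Scope in Tue, Spec in Mon, QA in Tue, Audit in Tue.

Tue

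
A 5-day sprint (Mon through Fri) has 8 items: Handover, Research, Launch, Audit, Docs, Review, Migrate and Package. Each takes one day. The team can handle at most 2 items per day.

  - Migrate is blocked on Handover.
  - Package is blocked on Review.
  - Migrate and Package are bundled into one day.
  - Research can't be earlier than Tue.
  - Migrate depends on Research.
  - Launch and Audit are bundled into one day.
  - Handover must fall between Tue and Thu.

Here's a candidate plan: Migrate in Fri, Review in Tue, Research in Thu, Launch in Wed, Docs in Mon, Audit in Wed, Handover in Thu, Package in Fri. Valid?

Launch and Audit are bundled into one day — holds.
Handover must fall between Tue and Thu — holds.
The team can handle at most 2 items per day — holds.
Migrate depends on Research — holds.
Migrate and Package are bundled into one day — holds.
Research can't be earlier than Tue — holds.
Package is blocked on Review — holds.
Migrate is blocked on Handover — holds.

Yes, all constraints hold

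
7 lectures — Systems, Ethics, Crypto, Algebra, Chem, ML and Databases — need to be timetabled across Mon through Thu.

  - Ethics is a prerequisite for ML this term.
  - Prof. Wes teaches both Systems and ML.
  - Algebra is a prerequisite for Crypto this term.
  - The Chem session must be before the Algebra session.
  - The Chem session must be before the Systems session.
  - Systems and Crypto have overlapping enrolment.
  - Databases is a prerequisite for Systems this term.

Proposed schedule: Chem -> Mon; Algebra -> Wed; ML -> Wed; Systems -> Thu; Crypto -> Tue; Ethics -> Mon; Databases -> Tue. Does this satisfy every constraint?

No — it violates: Algebra is a prerequisite for Crypto this term

Ethics is a prerequisite for ML this term — holds.
Algebra is a prerequisite for Crypto this term — violated.
Prof. Wes teaches both Systems and ML — holds.
Databases is a prerequisite for Systems this term — holds.
The Chem session must be before the Algebra session — holds.
The Chem session must be before the Systems session — holds.
Systems and Crypto have overlapping enrolment — holds.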